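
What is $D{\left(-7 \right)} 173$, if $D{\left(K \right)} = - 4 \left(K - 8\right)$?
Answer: $10380$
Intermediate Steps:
$D{\left(K \right)} = 32 - 4 K$ ($D{\left(K \right)} = - 4 \left(-8 + K\right) = 32 - 4 K$)
$D{\left(-7 \right)} 173 = \left(32 - -28\right) 173 = \left(32 + 28\right) 173 = 60 \cdot 173 = 10380$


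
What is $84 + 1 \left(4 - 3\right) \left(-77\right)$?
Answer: $7$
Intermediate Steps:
$84 + 1 \left(4 - 3\right) \left(-77\right) = 84 + 1 \cdot 1 \left(-77\right) = 84 + 1 \left(-77\right) = 84 - 77 = 7$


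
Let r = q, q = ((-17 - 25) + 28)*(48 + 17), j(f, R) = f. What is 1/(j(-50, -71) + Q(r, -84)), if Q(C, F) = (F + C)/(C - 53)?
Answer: -963/47156 ≈ -0.020422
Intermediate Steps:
q = -910 (q = (-42 + 28)*65 = -14*65 = -910)
r = -910
Q(C, F) = (C + F)/(-53 + C)
1/(j(-50, -71) + Q(r, -84)) = 1/(-50 + (-910 - 84)/(-53 - 910)) = 1/(-50 - 994/(-963)) = 1/(-50 - 1/963*(-994)) = 1/(-50 + 994/963) = 1/(-47156/963) = -963/47156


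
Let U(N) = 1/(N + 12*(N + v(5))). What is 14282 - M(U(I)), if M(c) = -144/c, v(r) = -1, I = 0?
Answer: 12554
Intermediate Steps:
U(N) = 1/(-12 + 13*N) (U(N) = 1/(N + 12*(N - 1)) = 1/(N + 12*(-1 + N)) = 1/(N + (-12 + 12*N)) = 1/(-12 + 13*N))
14282 - M(U(I)) = 14282 - (-144)/(1/(-12 + 13*0)) = 14282 - (-144)/(1/(-12 + 0)) = 14282 - (-144)/(1/(-12)) = 14282 - (-144)/(-1/12) = 14282 - (-144)*(-12) = 14282 - 1*1728 = 14282 - 1728 = 12554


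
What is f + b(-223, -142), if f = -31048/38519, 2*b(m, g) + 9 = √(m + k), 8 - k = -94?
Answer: -408767/77038 + 11*I/2 ≈ -5.306 + 5.5*I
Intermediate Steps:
k = 102 (k = 8 - 1*(-94) = 8 + 94 = 102)
b(m, g) = -9/2 + √(102 + m)/2 (b(m, g) = -9/2 + √(m + 102)/2 = -9/2 + √(102 + m)/2)
f = -31048/38519 (f = -31048*1/38519 = -31048/38519 ≈ -0.80604)
f + b(-223, -142) = -31048/38519 + (-9/2 + √(102 - 223)/2) = -31048/38519 + (-9/2 + √(-121)/2) = -31048/38519 + (-9/2 + (11*I)/2) = -31048/38519 + (-9/2 + 11*I/2) = -408767/77038 + 11*I/2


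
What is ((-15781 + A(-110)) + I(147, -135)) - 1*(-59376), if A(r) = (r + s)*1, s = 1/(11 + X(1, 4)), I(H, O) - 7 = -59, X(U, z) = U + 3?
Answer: 651496/15 ≈ 43433.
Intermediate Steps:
X(U, z) = 3 + U
I(H, O) = -52 (I(H, O) = 7 - 59 = -52)
s = 1/15 (s = 1/(11 + (3 + 1)) = 1/(11 + 4) = 1/15 ≈ 0.066667)
A(r) = 1/15 + r (A(r) = (r + 1/15)*1 = (1/15 + r)*1 = 1/15 + r)
((-15781 + A(-110)) + I(147, -135)) - 1*(-59376) = ((-15781 + (1/15 - 110)) - 52) - 1*(-59376) = ((-15781 - 1649/15) - 52) + 59376 = (-238364/15 - 52) + 59376 = -239144/15 + 59376 = 651496/15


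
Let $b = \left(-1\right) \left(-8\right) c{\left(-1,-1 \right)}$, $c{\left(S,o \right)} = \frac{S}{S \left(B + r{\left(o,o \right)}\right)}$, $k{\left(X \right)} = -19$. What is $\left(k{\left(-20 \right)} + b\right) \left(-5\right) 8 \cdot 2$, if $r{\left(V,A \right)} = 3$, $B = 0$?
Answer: $\frac{3920}{3} \approx 1306.7$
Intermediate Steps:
$c{\left(S,o \right)} = \frac{1}{3}$ ($c{\left(S,o \right)} = \frac{S}{S \left(0 + 3\right)} = \frac{S}{S 3} = \frac{S}{3 S} = S \frac{1}{3 S} = \frac{1}{3}$)
$b = \frac{8}{3}$ ($b = \left(-1\right) \left(-8\right) \frac{1}{3} = 8 \cdot \frac{1}{3} = \frac{8}{3} \approx 2.6667$)
$\left(k{\left(-20 \right)} + b\right) \left(-5\right) 8 \cdot 2 = \left(-19 + \frac{8}{3}\right) \left(-5\right) 8 \cdot 2 = - \frac{49 \left(\left(-40\right) 2\right)}{3} = \left(- \frac{49}{3}\right) \left(-80\right) = \frac{3920}{3}$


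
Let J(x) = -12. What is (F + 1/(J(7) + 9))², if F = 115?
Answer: 118336/9 ≈ 13148.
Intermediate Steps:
(F + 1/(J(7) + 9))² = (115 + 1/(-12 + 9))² = (115 + 1/(-3))² = (115 - ⅓)² = (344/3)² = 118336/9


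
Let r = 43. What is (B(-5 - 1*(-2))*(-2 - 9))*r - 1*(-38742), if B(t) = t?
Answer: 40161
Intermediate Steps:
(B(-5 - 1*(-2))*(-2 - 9))*r - 1*(-38742) = ((-5 - 1*(-2))*(-2 - 9))*43 - 1*(-38742) = ((-5 + 2)*(-11))*43 + 38742 = -3*(-11)*43 + 38742 = 33*43 + 38742 = 1419 + 38742 = 40161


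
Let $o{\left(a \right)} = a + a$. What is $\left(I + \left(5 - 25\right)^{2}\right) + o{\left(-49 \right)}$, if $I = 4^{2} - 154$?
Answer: $164$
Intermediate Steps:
$o{\left(a \right)} = 2 a$
$I = -138$ ($I = 16 - 154 = -138$)
$\left(I + \left(5 - 25\right)^{2}\right) + o{\left(-49 \right)} = \left(-138 + \left(5 - 25\right)^{2}\right) + 2 \left(-49\right) = \left(-138 + \left(-20\right)^{2}\right) - 98 = \left(-138 + 400\right) - 98 = 262 - 98 = 164$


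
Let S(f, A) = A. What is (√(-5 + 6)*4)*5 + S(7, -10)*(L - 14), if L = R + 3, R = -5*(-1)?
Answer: 80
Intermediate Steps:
R = 5
L = 8 (L = 5 + 3 = 8)
(√(-5 + 6)*4)*5 + S(7, -10)*(L - 14) = (√(-5 + 6)*4)*5 - 10*(8 - 14) = (√1*4)*5 - 10*(-6) = (1*4)*5 + 60 = 4*5 + 60 = 20 + 60 = 80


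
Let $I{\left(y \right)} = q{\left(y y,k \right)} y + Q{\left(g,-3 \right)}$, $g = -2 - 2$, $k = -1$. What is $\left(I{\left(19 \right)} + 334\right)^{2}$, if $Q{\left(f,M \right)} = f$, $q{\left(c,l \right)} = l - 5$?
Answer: $46656$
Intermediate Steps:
$g = -4$ ($g = -2 - 2 = -4$)
$q{\left(c,l \right)} = -5 + l$
$I{\left(y \right)} = -4 - 6 y$ ($I{\left(y \right)} = \left(-5 - 1\right) y - 4 = - 6 y - 4 = -4 - 6 y$)
$\left(I{\left(19 \right)} + 334\right)^{2} = \left(\left(-4 - 114\right) + 334\right)^{2} = \left(-118 + 334\right)^{2} = 216^{2} = 46656$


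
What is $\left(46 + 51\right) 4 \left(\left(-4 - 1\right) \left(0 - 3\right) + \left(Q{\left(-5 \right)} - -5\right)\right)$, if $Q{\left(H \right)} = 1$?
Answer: $8148$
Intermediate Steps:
$\left(46 + 51\right) 4 \left(\left(-4 - 1\right) \left(0 - 3\right) + \left(Q{\left(-5 \right)} - -5\right)\right) = \left(46 + 51\right) 4 \left(\left(-4 - 1\right) \left(0 - 3\right) + \left(1 - -5\right)\right) = 97 \cdot 4 \left(\left(-5\right) \left(-3\right) + \left(1 + 5\right)\right) = 97 \cdot 4 \left(15 + 6\right) = 97 \cdot 4 \cdot 21 = 97 \cdot 84 = 8148$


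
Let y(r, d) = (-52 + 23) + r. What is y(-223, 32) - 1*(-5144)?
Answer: 4892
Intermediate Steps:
y(r, d) = -29 + r
y(-223, 32) - 1*(-5144) = (-29 - 223) - 1*(-5144) = -252 + 5144 = 4892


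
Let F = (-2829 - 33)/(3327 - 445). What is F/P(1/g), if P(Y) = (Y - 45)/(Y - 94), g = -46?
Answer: -6189075/2984311 ≈ -2.0739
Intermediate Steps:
P(Y) = (-45 + Y)/(-94 + Y)
F = -1431/1441 (F = -2862/2882 = -2862*1/2882 = -1431/1441 ≈ -0.99306)
F/P(1/g) = -1431*(-94 + 1/(-46))/(-45 + 1/(-46))/1441 = -1431*(-94 - 1/46)/(-45 - 1/46)/1441 = -1431/(1441*(-2071/46/(-4325/46))) = -1431/(1441*((-46/4325*(-2071/46)))) = -1431/(1441*2071/4325) = -1431/1441*4325/2071 = -6189075/2984311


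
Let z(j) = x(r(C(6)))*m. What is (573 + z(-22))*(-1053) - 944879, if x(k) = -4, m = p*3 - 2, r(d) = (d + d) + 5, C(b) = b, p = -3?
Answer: -1594580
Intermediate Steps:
r(d) = 5 + 2*d (r(d) = 2*d + 5 = 5 + 2*d)
m = -11 (m = -3*3 - 2 = -9 - 2 = -11)
z(j) = 44 (z(j) = -4*(-11) = 44)
(573 + z(-22))*(-1053) - 944879 = (573 + 44)*(-1053) - 944879 = 617*(-1053) - 944879 = -649701 - 944879 = -1594580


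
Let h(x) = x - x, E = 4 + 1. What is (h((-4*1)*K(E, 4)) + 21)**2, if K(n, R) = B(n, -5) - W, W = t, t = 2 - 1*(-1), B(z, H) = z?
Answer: 441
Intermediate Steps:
E = 5
t = 3 (t = 2 + 1 = 3)
W = 3
K(n, R) = -3 + n (K(n, R) = n - 1*3 = n - 3 = -3 + n)
h(x) = 0
(h((-4*1)*K(E, 4)) + 21)**2 = (0 + 21)**2 = 21**2 = 441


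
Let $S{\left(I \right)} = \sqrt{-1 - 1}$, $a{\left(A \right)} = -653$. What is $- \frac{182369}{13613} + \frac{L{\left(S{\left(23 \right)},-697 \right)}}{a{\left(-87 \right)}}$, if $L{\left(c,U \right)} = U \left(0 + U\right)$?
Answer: $- \frac{6732404874}{8889289} \approx -757.36$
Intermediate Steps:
$S{\left(I \right)} = i \sqrt{2}$ ($S{\left(I \right)} = \sqrt{-2} = i \sqrt{2}$)
$L{\left(c,U \right)} = U^{2}$ ($L{\left(c,U \right)} = U U = U^{2}$)
$- \frac{182369}{13613} + \frac{L{\left(S{\left(23 \right)},-697 \right)}}{a{\left(-87 \right)}} = - \frac{182369}{13613} + \frac{\left(-697\right)^{2}}{-653} = \left(-182369\right) \frac{1}{13613} + 485809 \left(- \frac{1}{653}\right) = - \frac{182369}{13613} - \frac{485809}{653} = - \frac{6732404874}{8889289}$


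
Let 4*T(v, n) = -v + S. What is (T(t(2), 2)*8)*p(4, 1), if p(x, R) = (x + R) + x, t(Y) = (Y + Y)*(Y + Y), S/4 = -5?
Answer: -648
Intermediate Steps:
S = -20 (S = 4*(-5) = -20)
t(Y) = 4*Y² (t(Y) = (2*Y)*(2*Y) = 4*Y²)
T(v, n) = -5 - v/4 (T(v, n) = (-v - 20)/4 = (-20 - v)/4 = -5 - v/4)
p(x, R) = R + 2*x (p(x, R) = (R + x) + x = R + 2*x)
(T(t(2), 2)*8)*p(4, 1) = ((-5 - 2²)*8)*(1 + 2*4) = ((-5 - 4)*8)*(1 + 8) = ((-5 - ¼*16)*8)*9 = ((-5 - 4)*8)*9 = -9*8*9 = -72*9 = -648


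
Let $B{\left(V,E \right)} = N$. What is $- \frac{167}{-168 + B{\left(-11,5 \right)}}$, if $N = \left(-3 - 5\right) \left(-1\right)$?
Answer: $\frac{167}{160} \approx 1.0438$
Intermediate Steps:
$N = 8$ ($N = \left(-8\right) \left(-1\right) = 8$)
$B{\left(V,E \right)} = 8$
$- \frac{167}{-168 + B{\left(-11,5 \right)}} = - \frac{167}{-168 + 8} = - \frac{167}{-160} = \left(-167\right) \left(- \frac{1}{160}\right) = \frac{167}{160}$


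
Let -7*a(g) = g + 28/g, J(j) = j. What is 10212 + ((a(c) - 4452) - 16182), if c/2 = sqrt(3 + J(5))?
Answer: -10422 - 15*sqrt(2)/14 ≈ -10424.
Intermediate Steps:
c = 4*sqrt(2) (c = 2*sqrt(3 + 5) = 2*sqrt(8) = 2*(2*sqrt(2)) = 4*sqrt(2) ≈ 5.6569)
a(g) = -4/g - g/7 (a(g) = -(g + 28/g)/7 = -4/g - g/7)
10212 + ((a(c) - 4452) - 16182) = 10212 + (((-4*sqrt(2)/8 - 4*sqrt(2)/7) - 4452) - 16182) = 10212 + (((-sqrt(2)/2 - 4*sqrt(2)/7) - 4452) - 16182) = 10212 + ((-15*sqrt(2)/14 - 4452) - 16182) = 10212 + ((-4452 - 15*sqrt(2)/14) - 16182) = 10212 + (-20634 - 15*sqrt(2)/14) = -10422 - 15*sqrt(2)/14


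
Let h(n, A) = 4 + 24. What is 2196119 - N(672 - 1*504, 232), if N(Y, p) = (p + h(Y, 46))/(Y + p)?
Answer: 43922367/20 ≈ 2.1961e+6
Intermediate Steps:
h(n, A) = 28
N(Y, p) = (28 + p)/(Y + p) (N(Y, p) = (p + 28)/(Y + p) = (28 + p)/(Y + p))
2196119 - N(672 - 1*504, 232) = 2196119 - (28 + 232)/((672 - 1*504) + 232) = 2196119 - 260/((672 - 504) + 232) = 2196119 - 260/(168 + 232) = 2196119 - 260/400 = 2196119 - 1*13/20 = 2196119 - 13/20 = 43922367/20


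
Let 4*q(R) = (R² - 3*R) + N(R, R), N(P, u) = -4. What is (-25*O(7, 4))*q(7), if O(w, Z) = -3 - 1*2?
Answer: 750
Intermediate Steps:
O(w, Z) = -5 (O(w, Z) = -3 - 2 = -5)
q(R) = -1 - 3*R/4 + R²/4 (q(R) = ((R² - 3*R) - 4)/4 = (-4 + R² - 3*R)/4 = -1 - 3*R/4 + R²/4)
(-25*O(7, 4))*q(7) = (-25*(-5))*(-1 - ¾*7 + (¼)*7²) = 125*(-1 - 21/4 + (¼)*49) = 125*(-1 - 21/4 + 49/4) = 125*6 = 750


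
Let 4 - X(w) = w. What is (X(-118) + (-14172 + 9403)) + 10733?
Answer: 6086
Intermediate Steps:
X(w) = 4 - w
(X(-118) + (-14172 + 9403)) + 10733 = ((4 - 1*(-118)) + (-14172 + 9403)) + 10733 = ((4 + 118) - 4769) + 10733 = (122 - 4769) + 10733 = -4647 + 10733 = 6086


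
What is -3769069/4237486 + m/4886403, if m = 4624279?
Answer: 1178127453787/20706064302858 ≈ 0.056898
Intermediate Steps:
-3769069/4237486 + m/4886403 = -3769069/4237486 + 4624279/4886403 = 1178127453787/20706064302858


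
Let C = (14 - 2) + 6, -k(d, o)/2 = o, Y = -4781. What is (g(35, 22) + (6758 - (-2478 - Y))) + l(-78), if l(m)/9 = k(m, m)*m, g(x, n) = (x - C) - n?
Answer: -105062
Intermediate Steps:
k(d, o) = -2*o
C = 18 (C = 12 + 6 = 18)
g(x, n) = -18 + x - n (g(x, n) = (x - 1*18) - n = (x - 18) - n = (-18 + x) - n = -18 + x - n)
l(m) = -18*m**2 (l(m) = 9*((-2*m)*m) = 9*(-2*m**2) = -18*m**2)
(g(35, 22) + (6758 - (-2478 - Y))) + l(-78) = ((-18 + 35 - 1*22) + (6758 - (-2478 - 1*(-4781)))) - 18*(-78)**2 = ((-18 + 35 - 22) + (6758 - (-2478 + 4781))) - 18*6084 = (-5 + (6758 - 1*2303)) - 109512 = (-5 + (6758 - 2303)) - 109512 = (-5 + 4455) - 109512 = 4450 - 109512 = -105062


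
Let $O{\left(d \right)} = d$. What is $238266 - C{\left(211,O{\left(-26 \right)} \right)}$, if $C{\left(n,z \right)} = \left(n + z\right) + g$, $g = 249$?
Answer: $237832$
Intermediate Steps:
$C{\left(n,z \right)} = 249 + n + z$ ($C{\left(n,z \right)} = \left(n + z\right) + 249 = 249 + n + z$)
$238266 - C{\left(211,O{\left(-26 \right)} \right)} = 238266 - \left(249 + 211 - 26\right) = 238266 - 434 = 237832$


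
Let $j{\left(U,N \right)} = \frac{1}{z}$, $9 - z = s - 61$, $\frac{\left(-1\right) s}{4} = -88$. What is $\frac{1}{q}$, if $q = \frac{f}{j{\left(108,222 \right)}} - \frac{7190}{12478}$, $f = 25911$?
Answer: $- \frac{6239}{45587765173} \approx -1.3686 \cdot 10^{-7}$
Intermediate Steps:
$s = 352$ ($s = \left(-4\right) \left(-88\right) = 352$)
$z = -282$ ($z = 9 - \left(352 - 61\right) = 9 - 291 = -282$)
$j{\left(U,N \right)} = - \frac{1}{282}$ ($j{\left(U,N \right)} = \frac{1}{-282} = - \frac{1}{282}$)
$q = - \frac{45587765173}{6239}$ ($q = \frac{25911}{- \frac{1}{282}} - \frac{7190}{12478} = 25911 \left(-282\right) - \frac{3595}{6239} = -7306902 - \frac{3595}{6239} = - \frac{45587765173}{6239} \approx -7.3069 \cdot 10^{6}$)
$\frac{1}{q} = \frac{1}{- \frac{45587765173}{6239}} = - \frac{6239}{45587765173}$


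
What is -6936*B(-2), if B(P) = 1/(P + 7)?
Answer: -6936/5 ≈ -1387.2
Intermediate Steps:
B(P) = 1/(7 + P)
-6936*B(-2) = -6936/(7 - 2) = -6936/5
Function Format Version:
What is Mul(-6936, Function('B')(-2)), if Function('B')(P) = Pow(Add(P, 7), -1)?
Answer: Rational(-6936, 5) ≈ -1387.2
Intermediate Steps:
Function('B')(P) = Pow(Add(7, P), -1)
Mul(-6936, Function('B')(-2)) = Mul(-6936, Pow(Add(7, -2), -1)) = Mul(-6936, Pow(5, -1)) = Mul(-6936, Rational(1, 5)) = Rational(-6936, 5)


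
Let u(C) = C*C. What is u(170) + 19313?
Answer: 48213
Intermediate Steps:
u(C) = C²
u(170) + 19313 = 170² + 19313 = 28900 + 19313 = 48213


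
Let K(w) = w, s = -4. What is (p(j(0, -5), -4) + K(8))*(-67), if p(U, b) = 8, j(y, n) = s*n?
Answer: -1072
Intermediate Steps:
j(y, n) = -4*n
(p(j(0, -5), -4) + K(8))*(-67) = (8 + 8)*(-67) = 16*(-67) = -1072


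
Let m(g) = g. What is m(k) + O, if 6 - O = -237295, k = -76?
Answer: 237225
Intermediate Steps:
O = 237301 (O = 6 - 1*(-237295) = 6 + 237295 = 237301)
m(k) + O = -76 + 237301 = 237225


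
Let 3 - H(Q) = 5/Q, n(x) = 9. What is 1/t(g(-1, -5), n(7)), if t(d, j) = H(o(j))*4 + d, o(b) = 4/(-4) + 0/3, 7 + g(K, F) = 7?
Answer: 1/32 ≈ 0.031250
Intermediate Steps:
g(K, F) = 0 (g(K, F) = -7 + 7 = 0)
o(b) = -1 (o(b) = 4*(-¼) + 0*(⅓) = -1 + 0 = -1)
H(Q) = 3 - 5/Q
t(d, j) = 32 + d (t(d, j) = (3 - 5/(-1))*4 + d = (3 - 5*(-1))*4 + d = (3 + 5)*4 + d = 8*4 + d = 32 + d)
1/t(g(-1, -5), n(7)) = 1/(32 + 0) = 1/32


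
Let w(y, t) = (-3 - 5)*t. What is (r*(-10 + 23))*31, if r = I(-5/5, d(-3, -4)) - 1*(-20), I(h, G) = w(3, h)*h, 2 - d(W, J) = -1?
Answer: 4836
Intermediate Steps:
w(y, t) = -8*t
d(W, J) = 3 (d(W, J) = 2 - 1*(-1) = 2 + 1 = 3)
I(h, G) = -8*h**2 (I(h, G) = (-8*h)*h = -8*h**2)
r = 12 (r = -8*1**2 - 1*(-20) = -8*(-5*1/5)**2 + 20 = -8*(-1)**2 + 20 = -8*1 + 20 = -8 + 20 = 12)
(r*(-10 + 23))*31 = (12*(-10 + 23))*31 = (12*13)*31 = 156*31 = 4836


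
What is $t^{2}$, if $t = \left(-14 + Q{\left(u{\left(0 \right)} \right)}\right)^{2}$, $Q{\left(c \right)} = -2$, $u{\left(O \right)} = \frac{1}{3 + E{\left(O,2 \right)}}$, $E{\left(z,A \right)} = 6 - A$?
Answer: $65536$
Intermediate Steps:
$u{\left(O \right)} = \frac{1}{7}$ ($u{\left(O \right)} = \frac{1}{3 + \left(6 - 2\right)} = \frac{1}{3 + 4} = \frac{1}{7}$)
$t = 256$ ($t = \left(-14 - 2\right)^{2} = \left(-16\right)^{2} = 256$)
$t^{2} = 256^{2} = 65536$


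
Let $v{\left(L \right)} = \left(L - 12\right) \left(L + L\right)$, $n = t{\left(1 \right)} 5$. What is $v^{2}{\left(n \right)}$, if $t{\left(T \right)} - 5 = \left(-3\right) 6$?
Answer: $100200100$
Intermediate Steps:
$t{\left(T \right)} = -13$ ($t{\left(T \right)} = 5 - 18 = -13$)
$n = -65$ ($n = \left(-13\right) 5 = -65$)
$v{\left(L \right)} = 2 L \left(-12 + L\right)$ ($v{\left(L \right)} = \left(-12 + L\right) 2 L = 2 L \left(-12 + L\right)$)
$v^{2}{\left(n \right)} = \left(2 \left(-65\right) \left(-12 - 65\right)\right)^{2} = \left(2 \left(-65\right) \left(-77\right)\right)^{2} = 10010^{2} = 100200100$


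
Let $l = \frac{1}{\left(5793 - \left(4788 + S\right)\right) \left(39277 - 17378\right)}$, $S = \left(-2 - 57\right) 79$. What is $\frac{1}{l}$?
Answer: $124079734$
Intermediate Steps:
$S = -4661$ ($S = \left(-59\right) 79 = -4661$)
$l = \frac{1}{124079734}$ ($l = \frac{1}{\left(5793 - 127\right) \left(39277 - 17378\right)} = \frac{1}{\left(5793 + \left(-4788 + 4661\right)\right) 21899} = \frac{1}{\left(5793 - 127\right) 21899} = \frac{1}{5666 \cdot 21899} = \frac{1}{124079734} \approx 8.0593 \cdot 10^{-9}$)
$\frac{1}{l} = \frac{1}{\frac{1}{124079734}} = 124079734$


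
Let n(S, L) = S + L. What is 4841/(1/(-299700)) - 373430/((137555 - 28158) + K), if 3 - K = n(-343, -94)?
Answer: -159356759198330/109837 ≈ -1.4508e+9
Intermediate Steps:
n(S, L) = L + S
K = 440 (K = 3 - (-94 - 343) = 3 - 1*(-437) = 3 + 437 = 440)
4841/(1/(-299700)) - 373430/((137555 - 28158) + K) = 4841/(1/(-299700)) - 373430/((137555 - 28158) + 440) = 4841/(-1/299700) - 373430/(109397 + 440) = 4841*(-299700) - 373430/109837 = -1450847700 - 373430*1/109837 = -1450847700 - 373430/109837 = -159356759198330/109837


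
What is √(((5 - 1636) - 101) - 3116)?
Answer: 4*I*√303 ≈ 69.628*I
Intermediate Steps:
√(((5 - 1636) - 101) - 3116) = √((-1631 - 101) - 3116) = √(-1732 - 3116) = √(-4848) = 4*I*√303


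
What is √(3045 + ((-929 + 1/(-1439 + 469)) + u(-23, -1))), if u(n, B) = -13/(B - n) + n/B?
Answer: √60863851345/5335 ≈ 46.243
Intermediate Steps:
√(3045 + ((-929 + 1/(-1439 + 469)) + u(-23, -1))) = √(3045 + ((-929 + 1/(-1439 + 469)) + (-1*(-23)² - 13*(-1) - 1*(-23))/((-1)*(-1 - 1*(-23))))) = √(3045 + ((-929 + 1/(-970)) - (-1*529 + 13 + 23)/(-1 + 23))) = √(3045 + ((-929 - 1/970) - 1*(-529 + 13 + 23)/22)) = √(3045 + (-901131/970 - 1*1/22*(-493))) = √(3045 + (-901131/970 + 493/22)) = √(3045 - 4836668/5335) = √(11408407/5335) = √60863851345/5335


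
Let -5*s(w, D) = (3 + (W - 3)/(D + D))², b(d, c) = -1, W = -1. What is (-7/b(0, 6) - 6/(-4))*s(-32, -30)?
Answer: -17986/1125 ≈ -15.988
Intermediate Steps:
s(w, D) = -(3 - 2/D)²/5 (s(w, D) = -(3 + (-1 - 3)/(D + D))²/5 = -(3 - 4*1/(2*D))²/5 = -(3 - 2/D)²/5)
(-7/b(0, 6) - 6/(-4))*s(-32, -30) = (-7/(-1) - 6/(-4))*(-⅕*(-2 + 3*(-30))²/(-30)²) = (-7*(-1) - 6*(-¼))*(-⅕*1/900*(-2 - 90)²) = (7 + 3/2)*(-⅕*1/900*(-92)²) = 17*(-⅕*1/900*8464)/2 = (17/2)*(-2116/1125) = -17986/1125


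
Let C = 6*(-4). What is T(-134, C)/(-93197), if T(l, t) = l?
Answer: 2/1391 ≈ 0.0014378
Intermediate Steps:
C = -24
T(-134, C)/(-93197) = -134/(-93197) = -134*(-1/93197) = 2/1391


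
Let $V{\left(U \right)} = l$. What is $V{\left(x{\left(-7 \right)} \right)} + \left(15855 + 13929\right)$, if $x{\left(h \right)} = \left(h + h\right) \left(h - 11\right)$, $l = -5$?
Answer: $29779$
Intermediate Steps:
$x{\left(h \right)} = 2 h \left(-11 + h\right)$
$V{\left(U \right)} = -5$
$V{\left(x{\left(-7 \right)} \right)} + \left(15855 + 13929\right) = -5 + \left(15855 + 13929\right) = -5 + 29784 = 29779$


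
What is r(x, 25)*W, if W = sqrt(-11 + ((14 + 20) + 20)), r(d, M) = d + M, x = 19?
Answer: 44*sqrt(43) ≈ 288.53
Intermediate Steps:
r(d, M) = M + d
W = sqrt(43) (W = sqrt(-11 + (34 + 20)) = sqrt(-11 + 54) = sqrt(43) ≈ 6.5574)
r(x, 25)*W = (25 + 19)*sqrt(43) = 44*sqrt(43)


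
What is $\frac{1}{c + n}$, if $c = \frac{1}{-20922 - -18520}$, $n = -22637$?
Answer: $- \frac{2402}{54374075} \approx -4.4175 \cdot 10^{-5}$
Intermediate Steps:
$c = - \frac{1}{2402}$ ($c = \frac{1}{-20922 + 18520} = \frac{1}{-2402} = - \frac{1}{2402} \approx -0.00041632$)
$\frac{1}{c + n} = \frac{1}{- \frac{1}{2402} - 22637} = \frac{1}{- \frac{54374075}{2402}} = - \frac{2402}{54374075}$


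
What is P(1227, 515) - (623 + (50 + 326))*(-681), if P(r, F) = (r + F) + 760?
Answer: 682821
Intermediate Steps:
P(r, F) = 760 + F + r (P(r, F) = (F + r) + 760 = 760 + F + r)
P(1227, 515) - (623 + (50 + 326))*(-681) = (760 + 515 + 1227) - (623 + (50 + 326))*(-681) = 2502 - (623 + 376)*(-681) = 2502 - 999*(-681) = 2502 - 1*(-680319) = 2502 + 680319 = 682821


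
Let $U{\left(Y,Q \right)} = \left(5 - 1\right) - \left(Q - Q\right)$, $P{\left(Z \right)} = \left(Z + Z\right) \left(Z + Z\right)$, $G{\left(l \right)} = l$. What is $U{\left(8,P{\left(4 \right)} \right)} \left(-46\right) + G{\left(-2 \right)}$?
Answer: $-186$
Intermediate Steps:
$P{\left(Z \right)} = 4 Z^{2}$ ($P{\left(Z \right)} = 2 Z 2 Z = 4 Z^{2}$)
$U{\left(Y,Q \right)} = 4$ ($U{\left(Y,Q \right)} = 4 - 0 = 4 + 0 = 4$)
$U{\left(8,P{\left(4 \right)} \right)} \left(-46\right) + G{\left(-2 \right)} = 4 \left(-46\right) - 2 = -184 - 2 = -186$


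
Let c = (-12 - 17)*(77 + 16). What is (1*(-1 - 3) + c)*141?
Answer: -380841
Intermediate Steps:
c = -2697 (c = -29*93 = -2697)
(1*(-1 - 3) + c)*141 = (1*(-1 - 3) - 2697)*141 = (1*(-4) - 2697)*141 = (-4 - 2697)*141 = -2701*141 = -380841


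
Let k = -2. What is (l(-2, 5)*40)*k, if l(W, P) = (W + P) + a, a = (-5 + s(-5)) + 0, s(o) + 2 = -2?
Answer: 480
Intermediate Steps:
s(o) = -4 (s(o) = -2 - 2 = -4)
a = -9 (a = (-5 - 4) + 0 = -9 + 0 = -9)
l(W, P) = -9 + P + W (l(W, P) = (W + P) - 9 = (P + W) - 9 = -9 + P + W)
(l(-2, 5)*40)*k = ((-9 + 5 - 2)*40)*(-2) = -6*40*(-2) = -240*(-2) = 480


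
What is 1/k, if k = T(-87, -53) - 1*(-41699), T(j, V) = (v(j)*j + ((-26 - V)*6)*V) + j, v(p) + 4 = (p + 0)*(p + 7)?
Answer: -1/572146 ≈ -1.7478e-6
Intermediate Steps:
v(p) = -4 + p*(7 + p) (v(p) = -4 + (p + 0)*(p + 7) = -4 + p*(7 + p))
T(j, V) = j + V*(-156 - 6*V) + j*(-4 + j² + 7*j) (T(j, V) = ((-4 + j² + 7*j)*j + ((-26 - V)*6)*V) + j = (j*(-4 + j² + 7*j) + (-156 - 6*V)*V) + j = (j*(-4 + j² + 7*j) + V*(-156 - 6*V)) + j = (V*(-156 - 6*V) + j*(-4 + j² + 7*j)) + j = j + V*(-156 - 6*V) + j*(-4 + j² + 7*j))
k = -572146 (k = (-87 - 156*(-53) - 6*(-53)² - 87*(-4 + (-87)² + 7*(-87))) - 1*(-41699) = (-87 + 8268 - 6*2809 - 87*(-4 + 7569 - 609)) + 41699 = (-87 + 8268 - 16854 - 87*6956) + 41699 = (-87 + 8268 - 16854 - 605172) + 41699 = -613845 + 41699 = -572146)
1/k = 1/(-572146) = -1/572146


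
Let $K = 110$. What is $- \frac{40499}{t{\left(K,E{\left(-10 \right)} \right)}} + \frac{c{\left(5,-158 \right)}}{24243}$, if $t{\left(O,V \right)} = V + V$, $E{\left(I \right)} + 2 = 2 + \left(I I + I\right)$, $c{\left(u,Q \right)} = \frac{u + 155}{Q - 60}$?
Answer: $- \frac{35672698471}{158549220} \approx -224.99$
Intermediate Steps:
$c{\left(u,Q \right)} = \frac{155 + u}{-60 + Q}$
$E{\left(I \right)} = I + I^{2}$ ($E{\left(I \right)} = -2 + \left(2 + \left(I I + I\right)\right) = -2 + \left(2 + \left(I^{2} + I\right)\right) = -2 + \left(2 + \left(I + I^{2}\right)\right) = -2 + \left(2 + I + I^{2}\right) = I + I^{2}$)
$t{\left(O,V \right)} = 2 V$
$- \frac{40499}{t{\left(K,E{\left(-10 \right)} \right)}} + \frac{c{\left(5,-158 \right)}}{24243} = - \frac{40499}{2 \left(- 10 \left(1 - 10\right)\right)} + \frac{\frac{1}{-60 - 158} \left(155 + 5\right)}{24243} = - \frac{40499}{2 \left(\left(-10\right) \left(-9\right)\right)} + \frac{1}{-218} \cdot 160 \cdot \frac{1}{24243} = - \frac{40499}{2 \cdot 90} + \left(- \frac{1}{218}\right) 160 \cdot \frac{1}{24243} = - \frac{40499}{180} - \frac{80}{2642487} = - \frac{35672698471}{158549220}$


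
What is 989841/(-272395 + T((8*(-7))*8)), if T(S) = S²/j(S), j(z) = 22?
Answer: -3629417/965331 ≈ -3.7598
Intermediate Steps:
T(S) = S²/22
989841/(-272395 + T((8*(-7))*8)) = 989841/(-272395 + ((8*(-7))*8)²/22) = 989841/(-272395 + (-56*8)²/22) = 989841/(-272395 + (1/22)*(-448)²) = 989841/(-272395 + (1/22)*200704) = 989841/(-272395 + 100352/11) = 989841/(-2895993/11) = 989841*(-11/2895993) = -3629417/965331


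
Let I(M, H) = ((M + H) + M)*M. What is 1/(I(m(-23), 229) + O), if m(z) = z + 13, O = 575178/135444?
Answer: -22574/47083797 ≈ -0.00047944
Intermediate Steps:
O = 95863/22574 (O = 575178*(1/135444) = 95863/22574 ≈ 4.2466)
m(z) = 13 + z
I(M, H) = M*(H + 2*M) (I(M, H) = ((H + M) + M)*M = (H + 2*M)*M = M*(H + 2*M))
1/(I(m(-23), 229) + O) = 1/((13 - 23)*(229 + 2*(13 - 23)) + 95863/22574) = 1/(-10*(229 + 2*(-10)) + 95863/22574) = 1/(-10*(229 - 20) + 95863/22574) = 1/(-10*209 + 95863/22574) = 1/(-2090 + 95863/22574) = 1/(-47083797/22574) = -22574/47083797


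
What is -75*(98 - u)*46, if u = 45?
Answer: -182850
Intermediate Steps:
-75*(98 - u)*46 = -75*(98 - 1*45)*46 = -75*(98 - 45)*46 = -75*53*46 = -3975*46 = -182850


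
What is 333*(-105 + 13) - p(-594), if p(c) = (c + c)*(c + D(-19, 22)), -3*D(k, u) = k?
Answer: -728784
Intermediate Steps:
D(k, u) = -k/3
p(c) = 2*c*(19/3 + c) (p(c) = (c + c)*(c - ⅓*(-19)) = (2*c)*(c + 19/3) = (2*c)*(19/3 + c) = 2*c*(19/3 + c))
333*(-105 + 13) - p(-594) = 333*(-105 + 13) - 2*(-594)*(19 + 3*(-594))/3 = 333*(-92) - 2*(-594)*(19 - 1782)/3 = -30636 - 2*(-594)*(-1763)/3 = -30636 - 1*698148 = -30636 - 698148 = -728784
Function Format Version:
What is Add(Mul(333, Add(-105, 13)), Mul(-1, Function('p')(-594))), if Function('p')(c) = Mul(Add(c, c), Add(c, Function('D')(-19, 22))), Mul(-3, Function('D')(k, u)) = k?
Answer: -728784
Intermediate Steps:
Function('D')(k, u) = Mul(Rational(-1, 3), k)
Function('p')(c) = Mul(2, c, Add(Rational(19, 3), c)) (Function('p')(c) = Mul(Add(c, c), Add(c, Mul(Rational(-1, 3), -19))) = Mul(Mul(2, c), Add(c, Rational(19, 3))) = Mul(Mul(2, c), Add(Rational(19, 3), c)) = Mul(2, c, Add(Rational(19, 3), c)))
Add(Mul(333, Add(-105, 13)), Mul(-1, Function('p')(-594))) = Add(Mul(333, Add(-105, 13)), Mul(-1, Mul(Rational(2, 3), -594, Add(19, Mul(3, -594))))) = Add(Mul(333, -92), Mul(-1, Mul(Rational(2, 3), -594, Add(19, -1782)))) = Add(-30636, Mul(-1, Mul(Rational(2, 3), -594, -1763))) = Add(-30636, Mul(-1, 698148)) = Add(-30636, -698148) = -728784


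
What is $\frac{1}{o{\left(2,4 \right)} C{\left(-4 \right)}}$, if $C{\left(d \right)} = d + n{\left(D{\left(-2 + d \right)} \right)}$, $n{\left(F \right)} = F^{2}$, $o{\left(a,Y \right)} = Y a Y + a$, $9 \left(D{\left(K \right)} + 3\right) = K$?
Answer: $\frac{9}{2890} \approx 0.0031142$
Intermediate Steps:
$D{\left(K \right)} = -3 + \frac{K}{9}$
$o{\left(a,Y \right)} = a + a Y^{2}$ ($o{\left(a,Y \right)} = a Y^{2} + a = a + a Y^{2}$)
$C{\left(d \right)} = d + \left(- \frac{29}{9} + \frac{d}{9}\right)^{2}$ ($C{\left(d \right)} = d + \left(-3 + \frac{-2 + d}{9}\right)^{2} = d + \left(-3 + \left(- \frac{2}{9} + \frac{d}{9}\right)\right)^{2} = d + \left(- \frac{29}{9} + \frac{d}{9}\right)^{2}$)
$\frac{1}{o{\left(2,4 \right)} C{\left(-4 \right)}} = \frac{1}{2 \left(1 + 4^{2}\right) \left(-4 + \frac{\left(-29 - 4\right)^{2}}{81}\right)} = \frac{1}{2 \left(1 + 16\right) \left(-4 + \frac{\left(-33\right)^{2}}{81}\right)} = \frac{1}{2 \cdot 17 \left(-4 + \frac{1}{81} \cdot 1089\right)} = \frac{1}{34 \left(-4 + \frac{121}{9}\right)} = \frac{1}{34 \cdot \frac{85}{9}} = \frac{1}{\frac{2890}{9}} = \frac{9}{2890}$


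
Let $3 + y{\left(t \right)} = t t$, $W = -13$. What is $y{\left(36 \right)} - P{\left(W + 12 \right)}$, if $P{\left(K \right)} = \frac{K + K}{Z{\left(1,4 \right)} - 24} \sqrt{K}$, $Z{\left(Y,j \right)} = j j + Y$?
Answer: $1293 - \frac{2 i}{7} \approx 1293.0 - 0.28571 i$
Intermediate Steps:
$Z{\left(Y,j \right)} = Y + j^{2}$ ($Z{\left(Y,j \right)} = j^{2} + Y = Y + j^{2}$)
$y{\left(t \right)} = -3 + t^{2}$ ($y{\left(t \right)} = -3 + t t = -3 + t^{2}$)
$P{\left(K \right)} = - \frac{2 K^{\frac{3}{2}}}{7}$ ($P{\left(K \right)} = \frac{K + K}{\left(1 + 4^{2}\right) - 24} \sqrt{K} = \frac{2 K}{\left(1 + 16\right) - 24} \sqrt{K} = \frac{2 K}{17 - 24} \sqrt{K} = \frac{2 K}{-7} \sqrt{K} = 2 K \left(- \frac{1}{7}\right) \sqrt{K} = - \frac{2 K}{7} \sqrt{K} = - \frac{2 K^{\frac{3}{2}}}{7}$)
$y{\left(36 \right)} - P{\left(W + 12 \right)} = \left(-3 + 36^{2}\right) - - \frac{2 \left(-13 + 12\right)^{\frac{3}{2}}}{7} = \left(-3 + 1296\right) - - \frac{2 \left(-1\right)^{\frac{3}{2}}}{7} = 1293 - - \frac{2 \left(- i\right)}{7} = 1293 - \frac{2 i}{7}$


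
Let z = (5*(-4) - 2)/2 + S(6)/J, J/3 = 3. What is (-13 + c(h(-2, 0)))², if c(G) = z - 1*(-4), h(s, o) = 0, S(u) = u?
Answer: 3364/9 ≈ 373.78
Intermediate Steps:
J = 9 (J = 3*3 = 9)
z = -31/3 (z = (5*(-4) - 2)/2 + 6/9 = (-20 - 2)*(½) + 6*(⅑) = -22*½ + ⅔ = -11 + ⅔ = -31/3 ≈ -10.333)
c(G) = -19/3 (c(G) = -31/3 - 1*(-4) = -31/3 + 4 = -19/3)
(-13 + c(h(-2, 0)))² = (-13 - 19/3)² = (-58/3)² = 3364/9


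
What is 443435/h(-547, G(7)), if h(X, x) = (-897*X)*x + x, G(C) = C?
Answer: 88687/686924 ≈ 0.12911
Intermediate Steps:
h(X, x) = x - 897*X*x (h(X, x) = -897*X*x + x = x - 897*X*x)
443435/h(-547, G(7)) = 443435/((7*(1 - 897*(-547)))) = 443435/((7*(1 + 490659))) = 443435/((7*490660)) = 443435/3434620 = 443435*(1/3434620) = 88687/686924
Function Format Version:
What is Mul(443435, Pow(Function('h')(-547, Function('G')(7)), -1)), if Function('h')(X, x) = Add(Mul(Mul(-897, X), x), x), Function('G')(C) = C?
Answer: Rational(88687, 686924) ≈ 0.12911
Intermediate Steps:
Function('h')(X, x) = Add(x, Mul(-897, X, x)) (Function('h')(X, x) = Add(Mul(-897, X, x), x) = Add(x, Mul(-897, X, x)))
Mul(443435, Pow(Function('h')(-547, Function('G')(7)), -1)) = Mul(443435, Pow(Mul(7, Add(1, Mul(-897, -547))), -1)) = Mul(443435, Pow(Mul(7, Add(1, 490659)), -1)) = Mul(443435, Pow(Mul(7, 490660), -1)) = Mul(443435, Pow(3434620, -1)) = Mul(443435, Rational(1, 3434620)) = Rational(88687, 686924)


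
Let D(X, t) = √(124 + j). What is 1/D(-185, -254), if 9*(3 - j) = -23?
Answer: 3*√1166/1166 ≈ 0.087856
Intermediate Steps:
j = 50/9 (j = 3 - ⅑*(-23) = 3 + 23/9 = 50/9 ≈ 5.5556)
D(X, t) = √1166/3 (D(X, t) = √(124 + 50/9) = √(1166/9) = √1166/3)
1/D(-185, -254) = 1/(√1166/3) = 3*√1166/1166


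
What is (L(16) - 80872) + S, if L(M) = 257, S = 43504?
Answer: -37111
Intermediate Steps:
(L(16) - 80872) + S = (257 - 80872) + 43504 = -80615 + 43504 = -37111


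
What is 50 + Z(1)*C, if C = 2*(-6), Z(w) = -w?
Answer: 62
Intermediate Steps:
C = -12
50 + Z(1)*C = 50 - 1*1*(-12) = 50 - 1*(-12) = 50 + 12 = 62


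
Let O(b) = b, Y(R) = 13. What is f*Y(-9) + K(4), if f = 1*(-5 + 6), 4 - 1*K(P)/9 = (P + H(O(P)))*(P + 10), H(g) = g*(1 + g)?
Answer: -2975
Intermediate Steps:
K(P) = 36 - 9*(10 + P)*(P + P*(1 + P)) (K(P) = 36 - 9*(P + P*(1 + P))*(P + 10) = 36 - 9*(P + P*(1 + P))*(10 + P) = 36 - 9*(10 + P)*(P + P*(1 + P)))
f = 1 (f = 1*1 = 1)
f*Y(-9) + K(4) = 1*13 + (36 - 180*4 - 108*4² - 9*4³) = 13 + (36 - 720 - 108*16 - 9*64) = 13 + (36 - 720 - 1728 - 576) = 13 - 2988 = -2975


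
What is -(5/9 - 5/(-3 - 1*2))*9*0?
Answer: 0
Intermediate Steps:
-(5/9 - 5/(-3 - 1*2))*9*0 = -(5*(1/9) - 5/(-3 - 2))*9*0 = -(5/9 - 5/(-5))*9*0 = -(5/9 - 5*(-1/5))*9*0 = -(5/9 + 1)*9*0 = -(14/9)*9*0 = -14*0 = -1*0 = 0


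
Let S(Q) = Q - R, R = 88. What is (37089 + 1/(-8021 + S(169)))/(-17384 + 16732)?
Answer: -294486659/5176880 ≈ -56.885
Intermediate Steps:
S(Q) = -88 + Q (S(Q) = Q - 1*88 = Q - 88 = -88 + Q)
(37089 + 1/(-8021 + S(169)))/(-17384 + 16732) = (37089 + 1/(-8021 + (-88 + 169)))/(-17384 + 16732) = (37089 + 1/(-8021 + 81))/(-652) = (37089 + 1/(-7940))*(-1/652) = (37089 - 1/7940)*(-1/652) = (294486659/7940)*(-1/652) = -294486659/5176880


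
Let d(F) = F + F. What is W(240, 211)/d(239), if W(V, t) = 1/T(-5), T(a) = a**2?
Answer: 1/11950 ≈ 8.3682e-5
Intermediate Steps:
d(F) = 2*F
W(V, t) = 1/25 (W(V, t) = 1/((-5)**2) = 1/25)
W(240, 211)/d(239) = 1/(25*((2*239))) = (1/25)/478 = (1/25)*(1/478) = 1/11950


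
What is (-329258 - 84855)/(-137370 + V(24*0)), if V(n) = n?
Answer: 414113/137370 ≈ 3.0146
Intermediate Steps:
(-329258 - 84855)/(-137370 + V(24*0)) = (-329258 - 84855)/(-137370 + 24*0) = -414113/(-137370 + 0) = -414113/(-137370) = -414113*(-1/137370) = 414113/137370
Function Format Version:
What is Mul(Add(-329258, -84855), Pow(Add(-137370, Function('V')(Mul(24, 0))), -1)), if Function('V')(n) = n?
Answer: Rational(414113, 137370) ≈ 3.0146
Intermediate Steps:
Mul(Add(-329258, -84855), Pow(Add(-137370, Function('V')(Mul(24, 0))), -1)) = Mul(Add(-329258, -84855), Pow(Add(-137370, Mul(24, 0)), -1)) = Mul(-414113, Pow(Add(-137370, 0), -1)) = Mul(-414113, Pow(-137370, -1)) = Mul(-414113, Rational(-1, 137370)) = Rational(414113, 137370)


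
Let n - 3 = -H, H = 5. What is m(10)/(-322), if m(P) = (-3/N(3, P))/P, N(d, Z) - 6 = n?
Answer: 3/12880 ≈ 0.00023292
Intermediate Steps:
n = -2 (n = 3 - 1*5 = 3 - 5 = -2)
N(d, Z) = 4 (N(d, Z) = 6 - 2 = 4)
m(P) = -3/(4*P) (m(P) = (-3/4)/P = (-3*¼)/P = -3/(4*P))
m(10)/(-322) = -¾/10/(-322) = -¾*⅒*(-1/322) = -3/40*(-1/322) = 3/12880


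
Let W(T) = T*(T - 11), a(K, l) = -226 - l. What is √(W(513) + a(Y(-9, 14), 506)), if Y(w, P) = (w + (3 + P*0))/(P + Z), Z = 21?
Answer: √256794 ≈ 506.75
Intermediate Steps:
Y(w, P) = (3 + w)/(21 + P) (Y(w, P) = (w + (3 + P*0))/(P + 21) = (w + (3 + 0))/(21 + P) = (w + 3)/(21 + P) = (3 + w)/(21 + P))
W(T) = T*(-11 + T)
√(W(513) + a(Y(-9, 14), 506)) = √(513*(-11 + 513) + (-226 - 1*506)) = √(513*502 + (-226 - 506)) = √(257526 - 732) = √256794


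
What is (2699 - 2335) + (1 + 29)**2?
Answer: 1264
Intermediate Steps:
(2699 - 2335) + (1 + 29)**2 = 364 + 30**2 = 364 + 900 = 1264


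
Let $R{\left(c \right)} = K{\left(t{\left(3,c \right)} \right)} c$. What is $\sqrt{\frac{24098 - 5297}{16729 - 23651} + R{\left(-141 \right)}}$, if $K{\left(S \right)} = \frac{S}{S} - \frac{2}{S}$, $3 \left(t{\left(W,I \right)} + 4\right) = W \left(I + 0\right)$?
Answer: $\frac{9 i \sqrt{1811579151110}}{1003690} \approx 12.069 i$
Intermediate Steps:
$t{\left(W,I \right)} = -4 + \frac{I W}{3}$ ($t{\left(W,I \right)} = -4 + \frac{W \left(I + 0\right)}{3} = -4 + \frac{W I}{3} = -4 + \frac{I W}{3}$)
$K{\left(S \right)} = 1 - \frac{2}{S}$
$R{\left(c \right)} = \frac{c \left(-6 + c\right)}{-4 + c}$ ($R{\left(c \right)} = \frac{-2 + \left(-4 + \frac{1}{3} c 3\right)}{-4 + \frac{1}{3} c 3} c = \frac{-2 + \left(-4 + c\right)}{-4 + c} c = \frac{-6 + c}{-4 + c} c = \frac{c \left(-6 + c\right)}{-4 + c}$)
$\sqrt{\frac{24098 - 5297}{16729 - 23651} + R{\left(-141 \right)}} = \sqrt{\frac{24098 - 5297}{16729 - 23651} - \frac{141 \left(-6 - 141\right)}{-4 - 141}} = \sqrt{\frac{18801}{-6922} - 141 \frac{1}{-145} \left(-147\right)} = \sqrt{18801 \left(- \frac{1}{6922}\right) - \left(- \frac{141}{145}\right) \left(-147\right)} = \sqrt{- \frac{18801}{6922} - \frac{20727}{145}} = \sqrt{- \frac{146198439}{1003690}} = \frac{9 i \sqrt{1811579151110}}{1003690}$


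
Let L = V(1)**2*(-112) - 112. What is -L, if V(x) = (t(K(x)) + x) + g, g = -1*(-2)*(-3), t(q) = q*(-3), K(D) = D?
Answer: 7280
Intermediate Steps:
t(q) = -3*q
g = -6 (g = 2*(-3) = -6)
V(x) = -6 - 2*x (V(x) = (-3*x + x) - 6 = -2*x - 6 = -6 - 2*x)
L = -7280 (L = (-6 - 2*1)**2*(-112) - 112 = (-6 - 2)**2*(-112) - 112 = (-8)**2*(-112) - 112 = 64*(-112) - 112 = -7168 - 112 = -7280)
-L = -1*(-7280) = 7280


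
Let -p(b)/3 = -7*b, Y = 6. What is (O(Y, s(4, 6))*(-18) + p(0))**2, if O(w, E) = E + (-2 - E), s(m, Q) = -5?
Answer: 1296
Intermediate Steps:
O(w, E) = -2
p(b) = 21*b (p(b) = -(-21)*b = 21*b)
(O(Y, s(4, 6))*(-18) + p(0))**2 = (-2*(-18) + 21*0)**2 = (36 + 0)**2 = 36**2 = 1296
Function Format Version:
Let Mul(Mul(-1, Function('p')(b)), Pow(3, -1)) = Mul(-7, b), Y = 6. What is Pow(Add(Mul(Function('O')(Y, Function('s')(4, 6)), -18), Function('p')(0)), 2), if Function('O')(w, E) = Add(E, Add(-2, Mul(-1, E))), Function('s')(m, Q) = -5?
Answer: 1296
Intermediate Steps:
Function('O')(w, E) = -2
Function('p')(b) = Mul(21, b) (Function('p')(b) = Mul(-3, Mul(-7, b)) = Mul(21, b))
Pow(Add(Mul(Function('O')(Y, Function('s')(4, 6)), -18), Function('p')(0)), 2) = Pow(Add(Mul(-2, -18), Mul(21, 0)), 2) = Pow(Add(36, 0), 2) = Pow(36, 2) = 1296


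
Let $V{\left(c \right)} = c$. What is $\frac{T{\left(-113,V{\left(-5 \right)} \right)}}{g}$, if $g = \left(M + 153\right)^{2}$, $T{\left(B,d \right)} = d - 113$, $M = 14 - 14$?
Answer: $- \frac{118}{23409} \approx -0.0050408$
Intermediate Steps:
$M = 0$ ($M = 14 - 14 = 0$)
$T{\left(B,d \right)} = -113 + d$ ($T{\left(B,d \right)} = d - 113 = -113 + d$)
$g = 23409$ ($g = \left(0 + 153\right)^{2} = 153^{2} = 23409$)
$\frac{T{\left(-113,V{\left(-5 \right)} \right)}}{g} = \frac{-113 - 5}{23409} = \left(-118\right) \frac{1}{23409} = - \frac{118}{23409}$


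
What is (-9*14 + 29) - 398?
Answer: -495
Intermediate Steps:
(-9*14 + 29) - 398 = (-126 + 29) - 398 = -97 - 398 = -495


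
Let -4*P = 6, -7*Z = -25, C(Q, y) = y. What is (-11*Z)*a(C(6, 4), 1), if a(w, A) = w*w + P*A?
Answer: -7975/14 ≈ -569.64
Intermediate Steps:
Z = 25/7 (Z = -1/7*(-25) = 25/7 ≈ 3.5714)
P = -3/2 (P = -1/4*6 = -3/2 ≈ -1.5000)
a(w, A) = w**2 - 3*A/2 (a(w, A) = w*w - 3*A/2 = w**2 - 3*A/2)
(-11*Z)*a(C(6, 4), 1) = (-11*25/7)*(4**2 - 3/2*1) = -275*(16 - 3/2)/7 = -275/7*29/2 = -7975/14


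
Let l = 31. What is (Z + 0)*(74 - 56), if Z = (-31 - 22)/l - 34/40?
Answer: -14283/310 ≈ -46.074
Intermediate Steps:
Z = -1587/620 (Z = (-31 - 22)/31 - 34/40 = -53*1/31 - 34*1/40 = -53/31 - 17/20 = -1587/620 ≈ -2.5597)
(Z + 0)*(74 - 56) = (-1587/620 + 0)*(74 - 56) = -1587/620*18 = -14283/310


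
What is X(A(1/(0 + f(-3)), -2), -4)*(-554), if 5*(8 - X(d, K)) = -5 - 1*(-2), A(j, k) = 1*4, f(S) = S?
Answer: -23822/5 ≈ -4764.4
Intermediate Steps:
A(j, k) = 4
X(d, K) = 43/5 (X(d, K) = 8 - (-5 - 1*(-2))/5 = 8 - (-5 + 2)/5 = 8 - 1/5*(-3) = 8 + 3/5 = 43/5)
X(A(1/(0 + f(-3)), -2), -4)*(-554) = (43/5)*(-554) = -23822/5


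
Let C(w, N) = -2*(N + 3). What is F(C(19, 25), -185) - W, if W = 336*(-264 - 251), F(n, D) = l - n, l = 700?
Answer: 173796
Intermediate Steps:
C(w, N) = -6 - 2*N (C(w, N) = -2*(3 + N) = -6 - 2*N)
F(n, D) = 700 - n
W = -173040 (W = 336*(-515) = -173040)
F(C(19, 25), -185) - W = (700 - (-6 - 2*25)) - 1*(-173040) = (700 - (-6 - 50)) + 173040 = (700 - 1*(-56)) + 173040 = (700 + 56) + 173040 = 756 + 173040 = 173796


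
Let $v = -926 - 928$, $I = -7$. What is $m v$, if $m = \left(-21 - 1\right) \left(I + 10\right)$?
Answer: $122364$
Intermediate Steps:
$v = -1854$
$m = -66$ ($m = \left(-21 - 1\right) \left(-7 + 10\right) = \left(-22\right) 3 = -66$)
$m v = \left(-66\right) \left(-1854\right) = 122364$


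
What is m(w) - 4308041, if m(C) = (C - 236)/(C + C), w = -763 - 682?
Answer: -12450236809/2890 ≈ -4.3080e+6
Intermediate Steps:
w = -1445
m(C) = (-236 + C)/(2*C) (m(C) = (-236 + C)/((2*C)) = (-236 + C)*(1/(2*C)) = (-236 + C)/(2*C))
m(w) - 4308041 = (1/2)*(-236 - 1445)/(-1445) - 4308041 = (1/2)*(-1/1445)*(-1681) - 4308041 = 1681/2890 - 4308041 = -12450236809/2890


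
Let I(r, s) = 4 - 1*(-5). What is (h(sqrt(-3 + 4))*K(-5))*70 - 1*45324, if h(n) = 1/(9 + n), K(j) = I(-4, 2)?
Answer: -45261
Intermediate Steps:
I(r, s) = 9 (I(r, s) = 4 + 5 = 9)
K(j) = 9
(h(sqrt(-3 + 4))*K(-5))*70 - 1*45324 = (9/(9 + sqrt(-3 + 4)))*70 - 1*45324 = (9/(9 + sqrt(1)))*70 - 45324 = (9/(9 + 1))*70 - 45324 = (9/10)*70 - 45324 = 63 - 45324 = -45261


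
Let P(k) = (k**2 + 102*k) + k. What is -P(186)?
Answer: -53754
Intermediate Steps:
P(k) = k**2 + 103*k
-P(186) = -186*(103 + 186) = -186*289 = -1*53754 = -53754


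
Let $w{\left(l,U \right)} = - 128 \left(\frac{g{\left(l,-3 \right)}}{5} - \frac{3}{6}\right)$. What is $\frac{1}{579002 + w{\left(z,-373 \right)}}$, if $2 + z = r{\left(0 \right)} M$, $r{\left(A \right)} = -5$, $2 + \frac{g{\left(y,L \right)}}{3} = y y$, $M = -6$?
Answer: $\frac{5}{2595042} \approx 1.9267 \cdot 10^{-6}$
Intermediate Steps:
$g{\left(y,L \right)} = -6 + 3 y^{2}$ ($g{\left(y,L \right)} = -6 + 3 y y = -6 + 3 y^{2}$)
$z = 28$ ($z = -2 - -30 = -2 + 30 = 28$)
$w{\left(l,U \right)} = \frac{1088}{5} - \frac{384 l^{2}}{5}$ ($w{\left(l,U \right)} = - 128 \left(\frac{-6 + 3 l^{2}}{5} - \frac{3}{6}\right) = - 128 \left(\left(-6 + 3 l^{2}\right) \frac{1}{5} - \frac{1}{2}\right) = - 128 \left(\left(- \frac{6}{5} + \frac{3 l^{2}}{5}\right) - \frac{1}{2}\right) = - 128 \left(- \frac{17}{10} + \frac{3 l^{2}}{5}\right) = \frac{1088}{5} - \frac{384 l^{2}}{5}$)
$\frac{1}{579002 + w{\left(z,-373 \right)}} = \frac{1}{579002 + \left(\frac{1088}{5} - \frac{384 \cdot 28^{2}}{5}\right)} = \frac{1}{579002 + \left(\frac{1088}{5} - \frac{301056}{5}\right)} = \frac{1}{579002 - \frac{299968}{5}} = \frac{1}{\frac{2595042}{5}} = \frac{5}{2595042}$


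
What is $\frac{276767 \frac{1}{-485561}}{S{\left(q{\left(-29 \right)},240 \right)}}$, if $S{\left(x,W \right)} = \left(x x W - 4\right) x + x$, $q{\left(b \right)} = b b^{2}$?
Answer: $\frac{276767}{1690585033689815560473} \approx 1.6371 \cdot 10^{-16}$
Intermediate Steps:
$q{\left(b \right)} = b^{3}$
$S{\left(x,W \right)} = x + x \left(-4 + W x^{2}\right)$ ($S{\left(x,W \right)} = \left(x^{2} W - 4\right) x + x = \left(W x^{2} - 4\right) x + x = \left(-4 + W x^{2}\right) x + x = x \left(-4 + W x^{2}\right) + x = x + x \left(-4 + W x^{2}\right)$)
$\frac{276767 \frac{1}{-485561}}{S{\left(q{\left(-29 \right)},240 \right)}} = \frac{276767 \frac{1}{-485561}}{\left(-29\right)^{3} \left(-3 + 240 \left(\left(-29\right)^{3}\right)^{2}\right)} = \frac{276767 \left(- \frac{1}{485561}\right)}{\left(-24389\right) \left(-3 + 240 \left(-24389\right)^{2}\right)} = - \frac{276767}{485561 \left(- 24389 \left(-3 + 240 \cdot 594823321\right)\right)} = - \frac{276767}{485561 \left(- 24389 \left(-3 + 142757597040\right)\right)} = - \frac{276767}{485561 \left(\left(-24389\right) 142757597037\right)} = - \frac{276767}{485561 \left(-3481715034135393\right)} = \left(- \frac{276767}{485561}\right) \left(- \frac{1}{3481715034135393}\right) = \frac{276767}{1690585033689815560473}$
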